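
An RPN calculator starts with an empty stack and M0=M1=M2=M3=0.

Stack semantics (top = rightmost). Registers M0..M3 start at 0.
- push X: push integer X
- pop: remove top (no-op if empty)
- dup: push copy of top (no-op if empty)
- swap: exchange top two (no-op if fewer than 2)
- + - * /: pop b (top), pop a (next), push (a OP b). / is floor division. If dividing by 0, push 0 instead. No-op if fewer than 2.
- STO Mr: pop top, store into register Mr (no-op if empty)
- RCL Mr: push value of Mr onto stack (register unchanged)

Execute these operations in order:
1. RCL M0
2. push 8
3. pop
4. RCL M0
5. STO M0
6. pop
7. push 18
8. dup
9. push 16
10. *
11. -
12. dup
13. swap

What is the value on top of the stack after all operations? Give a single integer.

Answer: -270

Derivation:
After op 1 (RCL M0): stack=[0] mem=[0,0,0,0]
After op 2 (push 8): stack=[0,8] mem=[0,0,0,0]
After op 3 (pop): stack=[0] mem=[0,0,0,0]
After op 4 (RCL M0): stack=[0,0] mem=[0,0,0,0]
After op 5 (STO M0): stack=[0] mem=[0,0,0,0]
After op 6 (pop): stack=[empty] mem=[0,0,0,0]
After op 7 (push 18): stack=[18] mem=[0,0,0,0]
After op 8 (dup): stack=[18,18] mem=[0,0,0,0]
After op 9 (push 16): stack=[18,18,16] mem=[0,0,0,0]
After op 10 (*): stack=[18,288] mem=[0,0,0,0]
After op 11 (-): stack=[-270] mem=[0,0,0,0]
After op 12 (dup): stack=[-270,-270] mem=[0,0,0,0]
After op 13 (swap): stack=[-270,-270] mem=[0,0,0,0]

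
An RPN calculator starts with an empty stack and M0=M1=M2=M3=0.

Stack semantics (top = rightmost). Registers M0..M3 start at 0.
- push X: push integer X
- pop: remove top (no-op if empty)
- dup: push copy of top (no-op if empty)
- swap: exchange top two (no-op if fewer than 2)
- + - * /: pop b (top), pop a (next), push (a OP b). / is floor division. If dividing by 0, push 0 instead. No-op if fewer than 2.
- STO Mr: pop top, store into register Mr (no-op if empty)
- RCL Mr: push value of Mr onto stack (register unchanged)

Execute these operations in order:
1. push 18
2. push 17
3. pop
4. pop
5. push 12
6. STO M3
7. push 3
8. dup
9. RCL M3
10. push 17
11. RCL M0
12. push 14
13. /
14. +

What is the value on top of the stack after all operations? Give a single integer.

After op 1 (push 18): stack=[18] mem=[0,0,0,0]
After op 2 (push 17): stack=[18,17] mem=[0,0,0,0]
After op 3 (pop): stack=[18] mem=[0,0,0,0]
After op 4 (pop): stack=[empty] mem=[0,0,0,0]
After op 5 (push 12): stack=[12] mem=[0,0,0,0]
After op 6 (STO M3): stack=[empty] mem=[0,0,0,12]
After op 7 (push 3): stack=[3] mem=[0,0,0,12]
After op 8 (dup): stack=[3,3] mem=[0,0,0,12]
After op 9 (RCL M3): stack=[3,3,12] mem=[0,0,0,12]
After op 10 (push 17): stack=[3,3,12,17] mem=[0,0,0,12]
After op 11 (RCL M0): stack=[3,3,12,17,0] mem=[0,0,0,12]
After op 12 (push 14): stack=[3,3,12,17,0,14] mem=[0,0,0,12]
After op 13 (/): stack=[3,3,12,17,0] mem=[0,0,0,12]
After op 14 (+): stack=[3,3,12,17] mem=[0,0,0,12]

Answer: 17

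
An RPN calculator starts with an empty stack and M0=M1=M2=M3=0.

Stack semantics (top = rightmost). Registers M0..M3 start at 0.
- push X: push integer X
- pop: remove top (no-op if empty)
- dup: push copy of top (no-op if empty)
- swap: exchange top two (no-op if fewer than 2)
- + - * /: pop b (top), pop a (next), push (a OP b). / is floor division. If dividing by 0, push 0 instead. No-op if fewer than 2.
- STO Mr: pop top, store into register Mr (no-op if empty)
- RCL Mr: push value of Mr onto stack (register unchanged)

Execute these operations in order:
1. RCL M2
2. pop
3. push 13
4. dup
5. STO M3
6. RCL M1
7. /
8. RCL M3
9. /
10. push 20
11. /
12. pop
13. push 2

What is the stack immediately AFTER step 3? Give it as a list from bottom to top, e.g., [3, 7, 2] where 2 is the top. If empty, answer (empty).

After op 1 (RCL M2): stack=[0] mem=[0,0,0,0]
After op 2 (pop): stack=[empty] mem=[0,0,0,0]
After op 3 (push 13): stack=[13] mem=[0,0,0,0]

[13]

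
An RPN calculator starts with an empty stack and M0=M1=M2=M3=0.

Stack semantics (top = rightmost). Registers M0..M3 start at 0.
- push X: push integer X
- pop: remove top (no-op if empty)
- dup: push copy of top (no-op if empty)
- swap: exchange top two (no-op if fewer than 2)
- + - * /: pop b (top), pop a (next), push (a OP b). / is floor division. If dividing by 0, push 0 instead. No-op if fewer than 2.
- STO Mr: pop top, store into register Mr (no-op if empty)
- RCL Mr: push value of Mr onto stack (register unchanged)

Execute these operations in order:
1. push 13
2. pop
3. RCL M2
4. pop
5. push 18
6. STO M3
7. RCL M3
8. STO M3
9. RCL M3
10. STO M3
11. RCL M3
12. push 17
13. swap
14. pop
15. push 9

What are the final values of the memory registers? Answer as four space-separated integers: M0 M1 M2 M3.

Answer: 0 0 0 18

Derivation:
After op 1 (push 13): stack=[13] mem=[0,0,0,0]
After op 2 (pop): stack=[empty] mem=[0,0,0,0]
After op 3 (RCL M2): stack=[0] mem=[0,0,0,0]
After op 4 (pop): stack=[empty] mem=[0,0,0,0]
After op 5 (push 18): stack=[18] mem=[0,0,0,0]
After op 6 (STO M3): stack=[empty] mem=[0,0,0,18]
After op 7 (RCL M3): stack=[18] mem=[0,0,0,18]
After op 8 (STO M3): stack=[empty] mem=[0,0,0,18]
After op 9 (RCL M3): stack=[18] mem=[0,0,0,18]
After op 10 (STO M3): stack=[empty] mem=[0,0,0,18]
After op 11 (RCL M3): stack=[18] mem=[0,0,0,18]
After op 12 (push 17): stack=[18,17] mem=[0,0,0,18]
After op 13 (swap): stack=[17,18] mem=[0,0,0,18]
After op 14 (pop): stack=[17] mem=[0,0,0,18]
After op 15 (push 9): stack=[17,9] mem=[0,0,0,18]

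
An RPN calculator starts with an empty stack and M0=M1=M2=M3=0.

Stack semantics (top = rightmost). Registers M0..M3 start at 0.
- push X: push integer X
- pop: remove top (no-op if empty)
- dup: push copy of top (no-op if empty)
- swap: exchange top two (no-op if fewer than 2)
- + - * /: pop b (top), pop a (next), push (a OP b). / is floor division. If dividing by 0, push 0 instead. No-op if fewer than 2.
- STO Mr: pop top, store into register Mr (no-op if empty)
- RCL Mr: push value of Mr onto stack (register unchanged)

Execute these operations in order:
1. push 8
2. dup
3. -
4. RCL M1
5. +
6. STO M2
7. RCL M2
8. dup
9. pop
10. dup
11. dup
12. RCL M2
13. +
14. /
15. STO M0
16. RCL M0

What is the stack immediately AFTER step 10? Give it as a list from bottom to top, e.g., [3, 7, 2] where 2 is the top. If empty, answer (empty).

After op 1 (push 8): stack=[8] mem=[0,0,0,0]
After op 2 (dup): stack=[8,8] mem=[0,0,0,0]
After op 3 (-): stack=[0] mem=[0,0,0,0]
After op 4 (RCL M1): stack=[0,0] mem=[0,0,0,0]
After op 5 (+): stack=[0] mem=[0,0,0,0]
After op 6 (STO M2): stack=[empty] mem=[0,0,0,0]
After op 7 (RCL M2): stack=[0] mem=[0,0,0,0]
After op 8 (dup): stack=[0,0] mem=[0,0,0,0]
After op 9 (pop): stack=[0] mem=[0,0,0,0]
After op 10 (dup): stack=[0,0] mem=[0,0,0,0]

[0, 0]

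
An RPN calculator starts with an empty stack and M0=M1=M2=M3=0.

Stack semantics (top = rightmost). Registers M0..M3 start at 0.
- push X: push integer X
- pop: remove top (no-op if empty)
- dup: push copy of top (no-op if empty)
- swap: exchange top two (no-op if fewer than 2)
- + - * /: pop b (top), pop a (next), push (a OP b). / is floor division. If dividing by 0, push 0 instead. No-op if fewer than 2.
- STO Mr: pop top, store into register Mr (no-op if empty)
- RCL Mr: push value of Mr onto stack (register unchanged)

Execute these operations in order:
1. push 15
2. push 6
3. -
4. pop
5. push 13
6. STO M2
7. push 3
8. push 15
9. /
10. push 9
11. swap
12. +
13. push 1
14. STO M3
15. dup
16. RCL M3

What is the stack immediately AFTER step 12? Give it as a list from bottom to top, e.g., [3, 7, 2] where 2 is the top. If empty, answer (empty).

After op 1 (push 15): stack=[15] mem=[0,0,0,0]
After op 2 (push 6): stack=[15,6] mem=[0,0,0,0]
After op 3 (-): stack=[9] mem=[0,0,0,0]
After op 4 (pop): stack=[empty] mem=[0,0,0,0]
After op 5 (push 13): stack=[13] mem=[0,0,0,0]
After op 6 (STO M2): stack=[empty] mem=[0,0,13,0]
After op 7 (push 3): stack=[3] mem=[0,0,13,0]
After op 8 (push 15): stack=[3,15] mem=[0,0,13,0]
After op 9 (/): stack=[0] mem=[0,0,13,0]
After op 10 (push 9): stack=[0,9] mem=[0,0,13,0]
After op 11 (swap): stack=[9,0] mem=[0,0,13,0]
After op 12 (+): stack=[9] mem=[0,0,13,0]

[9]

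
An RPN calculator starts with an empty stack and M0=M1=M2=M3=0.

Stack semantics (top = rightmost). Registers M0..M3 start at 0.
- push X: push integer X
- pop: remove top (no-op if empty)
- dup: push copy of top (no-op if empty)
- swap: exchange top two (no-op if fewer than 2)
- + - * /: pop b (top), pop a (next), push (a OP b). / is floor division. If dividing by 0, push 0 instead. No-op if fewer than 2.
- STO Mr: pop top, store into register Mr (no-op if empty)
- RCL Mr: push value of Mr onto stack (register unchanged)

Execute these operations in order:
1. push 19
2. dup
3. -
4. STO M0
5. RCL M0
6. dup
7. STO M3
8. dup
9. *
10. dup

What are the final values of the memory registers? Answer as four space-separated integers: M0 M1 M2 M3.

Answer: 0 0 0 0

Derivation:
After op 1 (push 19): stack=[19] mem=[0,0,0,0]
After op 2 (dup): stack=[19,19] mem=[0,0,0,0]
After op 3 (-): stack=[0] mem=[0,0,0,0]
After op 4 (STO M0): stack=[empty] mem=[0,0,0,0]
After op 5 (RCL M0): stack=[0] mem=[0,0,0,0]
After op 6 (dup): stack=[0,0] mem=[0,0,0,0]
After op 7 (STO M3): stack=[0] mem=[0,0,0,0]
After op 8 (dup): stack=[0,0] mem=[0,0,0,0]
After op 9 (*): stack=[0] mem=[0,0,0,0]
After op 10 (dup): stack=[0,0] mem=[0,0,0,0]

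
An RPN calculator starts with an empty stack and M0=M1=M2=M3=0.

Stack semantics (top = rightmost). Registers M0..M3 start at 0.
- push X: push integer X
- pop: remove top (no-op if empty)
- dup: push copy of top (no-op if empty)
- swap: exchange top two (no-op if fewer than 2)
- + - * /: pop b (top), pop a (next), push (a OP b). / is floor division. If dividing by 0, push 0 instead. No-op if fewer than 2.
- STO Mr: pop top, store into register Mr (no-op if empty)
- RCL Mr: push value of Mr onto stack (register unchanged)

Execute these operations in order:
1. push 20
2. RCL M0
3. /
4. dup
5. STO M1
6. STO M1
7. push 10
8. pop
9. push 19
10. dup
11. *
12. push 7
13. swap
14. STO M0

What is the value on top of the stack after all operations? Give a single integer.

Answer: 7

Derivation:
After op 1 (push 20): stack=[20] mem=[0,0,0,0]
After op 2 (RCL M0): stack=[20,0] mem=[0,0,0,0]
After op 3 (/): stack=[0] mem=[0,0,0,0]
After op 4 (dup): stack=[0,0] mem=[0,0,0,0]
After op 5 (STO M1): stack=[0] mem=[0,0,0,0]
After op 6 (STO M1): stack=[empty] mem=[0,0,0,0]
After op 7 (push 10): stack=[10] mem=[0,0,0,0]
After op 8 (pop): stack=[empty] mem=[0,0,0,0]
After op 9 (push 19): stack=[19] mem=[0,0,0,0]
After op 10 (dup): stack=[19,19] mem=[0,0,0,0]
After op 11 (*): stack=[361] mem=[0,0,0,0]
After op 12 (push 7): stack=[361,7] mem=[0,0,0,0]
After op 13 (swap): stack=[7,361] mem=[0,0,0,0]
After op 14 (STO M0): stack=[7] mem=[361,0,0,0]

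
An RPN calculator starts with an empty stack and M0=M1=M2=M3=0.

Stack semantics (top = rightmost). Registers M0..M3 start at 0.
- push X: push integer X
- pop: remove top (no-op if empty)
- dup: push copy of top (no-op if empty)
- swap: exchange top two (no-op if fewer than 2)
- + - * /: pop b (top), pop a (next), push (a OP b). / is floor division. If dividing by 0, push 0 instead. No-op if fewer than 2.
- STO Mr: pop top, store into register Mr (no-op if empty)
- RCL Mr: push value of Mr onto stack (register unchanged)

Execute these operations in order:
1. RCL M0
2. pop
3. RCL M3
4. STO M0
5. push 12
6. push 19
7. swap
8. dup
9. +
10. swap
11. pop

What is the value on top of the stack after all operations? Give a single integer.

After op 1 (RCL M0): stack=[0] mem=[0,0,0,0]
After op 2 (pop): stack=[empty] mem=[0,0,0,0]
After op 3 (RCL M3): stack=[0] mem=[0,0,0,0]
After op 4 (STO M0): stack=[empty] mem=[0,0,0,0]
After op 5 (push 12): stack=[12] mem=[0,0,0,0]
After op 6 (push 19): stack=[12,19] mem=[0,0,0,0]
After op 7 (swap): stack=[19,12] mem=[0,0,0,0]
After op 8 (dup): stack=[19,12,12] mem=[0,0,0,0]
After op 9 (+): stack=[19,24] mem=[0,0,0,0]
After op 10 (swap): stack=[24,19] mem=[0,0,0,0]
After op 11 (pop): stack=[24] mem=[0,0,0,0]

Answer: 24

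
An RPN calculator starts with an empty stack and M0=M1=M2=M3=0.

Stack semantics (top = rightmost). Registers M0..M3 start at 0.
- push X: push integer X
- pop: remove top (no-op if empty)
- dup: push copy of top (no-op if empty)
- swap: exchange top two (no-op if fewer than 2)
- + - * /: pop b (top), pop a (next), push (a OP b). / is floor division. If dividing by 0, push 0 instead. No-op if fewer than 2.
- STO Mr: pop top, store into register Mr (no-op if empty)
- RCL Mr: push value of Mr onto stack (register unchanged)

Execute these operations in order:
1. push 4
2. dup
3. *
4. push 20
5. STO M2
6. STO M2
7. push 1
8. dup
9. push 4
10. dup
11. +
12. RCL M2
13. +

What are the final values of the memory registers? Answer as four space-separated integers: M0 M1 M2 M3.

Answer: 0 0 16 0

Derivation:
After op 1 (push 4): stack=[4] mem=[0,0,0,0]
After op 2 (dup): stack=[4,4] mem=[0,0,0,0]
After op 3 (*): stack=[16] mem=[0,0,0,0]
After op 4 (push 20): stack=[16,20] mem=[0,0,0,0]
After op 5 (STO M2): stack=[16] mem=[0,0,20,0]
After op 6 (STO M2): stack=[empty] mem=[0,0,16,0]
After op 7 (push 1): stack=[1] mem=[0,0,16,0]
After op 8 (dup): stack=[1,1] mem=[0,0,16,0]
After op 9 (push 4): stack=[1,1,4] mem=[0,0,16,0]
After op 10 (dup): stack=[1,1,4,4] mem=[0,0,16,0]
After op 11 (+): stack=[1,1,8] mem=[0,0,16,0]
After op 12 (RCL M2): stack=[1,1,8,16] mem=[0,0,16,0]
After op 13 (+): stack=[1,1,24] mem=[0,0,16,0]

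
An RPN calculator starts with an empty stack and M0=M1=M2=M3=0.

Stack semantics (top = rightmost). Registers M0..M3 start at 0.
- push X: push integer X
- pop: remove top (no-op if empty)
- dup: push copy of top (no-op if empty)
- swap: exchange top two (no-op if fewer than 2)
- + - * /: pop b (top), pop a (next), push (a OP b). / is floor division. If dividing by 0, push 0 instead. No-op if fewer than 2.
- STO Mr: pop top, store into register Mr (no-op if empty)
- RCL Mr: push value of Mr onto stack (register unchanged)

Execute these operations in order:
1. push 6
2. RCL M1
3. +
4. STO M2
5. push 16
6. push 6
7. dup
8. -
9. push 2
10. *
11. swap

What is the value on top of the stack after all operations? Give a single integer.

After op 1 (push 6): stack=[6] mem=[0,0,0,0]
After op 2 (RCL M1): stack=[6,0] mem=[0,0,0,0]
After op 3 (+): stack=[6] mem=[0,0,0,0]
After op 4 (STO M2): stack=[empty] mem=[0,0,6,0]
After op 5 (push 16): stack=[16] mem=[0,0,6,0]
After op 6 (push 6): stack=[16,6] mem=[0,0,6,0]
After op 7 (dup): stack=[16,6,6] mem=[0,0,6,0]
After op 8 (-): stack=[16,0] mem=[0,0,6,0]
After op 9 (push 2): stack=[16,0,2] mem=[0,0,6,0]
After op 10 (*): stack=[16,0] mem=[0,0,6,0]
After op 11 (swap): stack=[0,16] mem=[0,0,6,0]

Answer: 16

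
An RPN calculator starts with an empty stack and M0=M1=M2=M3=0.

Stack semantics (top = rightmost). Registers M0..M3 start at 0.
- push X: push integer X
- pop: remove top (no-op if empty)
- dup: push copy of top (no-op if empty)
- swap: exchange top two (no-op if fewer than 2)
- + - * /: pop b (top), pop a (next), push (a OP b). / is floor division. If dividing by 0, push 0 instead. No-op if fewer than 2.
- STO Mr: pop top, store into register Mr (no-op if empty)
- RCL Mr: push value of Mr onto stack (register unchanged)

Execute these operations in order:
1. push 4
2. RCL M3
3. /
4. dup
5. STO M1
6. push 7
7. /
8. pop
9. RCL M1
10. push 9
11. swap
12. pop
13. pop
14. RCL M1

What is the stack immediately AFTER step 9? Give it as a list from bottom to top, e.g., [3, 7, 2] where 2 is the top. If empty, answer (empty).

After op 1 (push 4): stack=[4] mem=[0,0,0,0]
After op 2 (RCL M3): stack=[4,0] mem=[0,0,0,0]
After op 3 (/): stack=[0] mem=[0,0,0,0]
After op 4 (dup): stack=[0,0] mem=[0,0,0,0]
After op 5 (STO M1): stack=[0] mem=[0,0,0,0]
After op 6 (push 7): stack=[0,7] mem=[0,0,0,0]
After op 7 (/): stack=[0] mem=[0,0,0,0]
After op 8 (pop): stack=[empty] mem=[0,0,0,0]
After op 9 (RCL M1): stack=[0] mem=[0,0,0,0]

[0]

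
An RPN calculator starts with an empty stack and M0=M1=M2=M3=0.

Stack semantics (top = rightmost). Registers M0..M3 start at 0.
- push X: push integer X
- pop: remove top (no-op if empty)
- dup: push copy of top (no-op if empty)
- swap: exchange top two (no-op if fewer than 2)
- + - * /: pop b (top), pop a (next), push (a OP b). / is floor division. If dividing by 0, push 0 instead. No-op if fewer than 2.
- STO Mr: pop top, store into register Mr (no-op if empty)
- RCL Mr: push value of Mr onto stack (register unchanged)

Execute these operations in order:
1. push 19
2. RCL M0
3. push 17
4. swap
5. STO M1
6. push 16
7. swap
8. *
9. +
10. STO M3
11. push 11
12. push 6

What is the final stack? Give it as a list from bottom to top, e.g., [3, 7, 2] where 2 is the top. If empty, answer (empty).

After op 1 (push 19): stack=[19] mem=[0,0,0,0]
After op 2 (RCL M0): stack=[19,0] mem=[0,0,0,0]
After op 3 (push 17): stack=[19,0,17] mem=[0,0,0,0]
After op 4 (swap): stack=[19,17,0] mem=[0,0,0,0]
After op 5 (STO M1): stack=[19,17] mem=[0,0,0,0]
After op 6 (push 16): stack=[19,17,16] mem=[0,0,0,0]
After op 7 (swap): stack=[19,16,17] mem=[0,0,0,0]
After op 8 (*): stack=[19,272] mem=[0,0,0,0]
After op 9 (+): stack=[291] mem=[0,0,0,0]
After op 10 (STO M3): stack=[empty] mem=[0,0,0,291]
After op 11 (push 11): stack=[11] mem=[0,0,0,291]
After op 12 (push 6): stack=[11,6] mem=[0,0,0,291]

Answer: [11, 6]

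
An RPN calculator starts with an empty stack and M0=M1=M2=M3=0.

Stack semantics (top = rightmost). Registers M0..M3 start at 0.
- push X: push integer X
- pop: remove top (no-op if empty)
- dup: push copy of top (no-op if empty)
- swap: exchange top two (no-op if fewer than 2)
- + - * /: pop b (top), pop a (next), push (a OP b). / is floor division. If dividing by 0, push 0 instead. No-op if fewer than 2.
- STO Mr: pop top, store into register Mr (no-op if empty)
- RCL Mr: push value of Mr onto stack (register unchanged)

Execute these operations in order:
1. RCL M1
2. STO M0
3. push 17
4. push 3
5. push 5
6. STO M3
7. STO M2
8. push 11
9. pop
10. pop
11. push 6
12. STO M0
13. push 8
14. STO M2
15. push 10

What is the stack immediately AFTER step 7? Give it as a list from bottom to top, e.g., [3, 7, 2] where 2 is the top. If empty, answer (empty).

After op 1 (RCL M1): stack=[0] mem=[0,0,0,0]
After op 2 (STO M0): stack=[empty] mem=[0,0,0,0]
After op 3 (push 17): stack=[17] mem=[0,0,0,0]
After op 4 (push 3): stack=[17,3] mem=[0,0,0,0]
After op 5 (push 5): stack=[17,3,5] mem=[0,0,0,0]
After op 6 (STO M3): stack=[17,3] mem=[0,0,0,5]
After op 7 (STO M2): stack=[17] mem=[0,0,3,5]

[17]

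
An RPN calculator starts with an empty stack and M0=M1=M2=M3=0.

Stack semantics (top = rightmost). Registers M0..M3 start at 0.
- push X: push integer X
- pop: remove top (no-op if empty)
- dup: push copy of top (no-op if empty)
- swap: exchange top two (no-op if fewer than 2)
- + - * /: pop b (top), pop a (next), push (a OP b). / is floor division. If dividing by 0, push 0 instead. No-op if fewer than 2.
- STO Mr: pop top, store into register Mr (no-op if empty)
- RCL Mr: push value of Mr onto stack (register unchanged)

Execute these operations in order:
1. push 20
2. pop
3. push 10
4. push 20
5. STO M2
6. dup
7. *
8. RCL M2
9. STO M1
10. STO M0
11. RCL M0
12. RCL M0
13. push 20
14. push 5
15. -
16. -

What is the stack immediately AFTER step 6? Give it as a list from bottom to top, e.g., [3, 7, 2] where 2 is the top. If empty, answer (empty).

After op 1 (push 20): stack=[20] mem=[0,0,0,0]
After op 2 (pop): stack=[empty] mem=[0,0,0,0]
After op 3 (push 10): stack=[10] mem=[0,0,0,0]
After op 4 (push 20): stack=[10,20] mem=[0,0,0,0]
After op 5 (STO M2): stack=[10] mem=[0,0,20,0]
After op 6 (dup): stack=[10,10] mem=[0,0,20,0]

[10, 10]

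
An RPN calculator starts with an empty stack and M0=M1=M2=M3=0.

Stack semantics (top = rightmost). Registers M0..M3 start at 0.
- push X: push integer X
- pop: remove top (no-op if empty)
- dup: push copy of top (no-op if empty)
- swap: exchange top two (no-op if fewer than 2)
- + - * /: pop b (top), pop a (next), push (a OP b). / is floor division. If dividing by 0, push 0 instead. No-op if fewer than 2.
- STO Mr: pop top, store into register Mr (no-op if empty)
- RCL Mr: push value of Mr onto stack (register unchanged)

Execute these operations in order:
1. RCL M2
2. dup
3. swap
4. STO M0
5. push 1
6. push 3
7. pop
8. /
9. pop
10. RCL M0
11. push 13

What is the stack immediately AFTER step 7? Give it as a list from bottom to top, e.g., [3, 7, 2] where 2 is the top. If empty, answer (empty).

After op 1 (RCL M2): stack=[0] mem=[0,0,0,0]
After op 2 (dup): stack=[0,0] mem=[0,0,0,0]
After op 3 (swap): stack=[0,0] mem=[0,0,0,0]
After op 4 (STO M0): stack=[0] mem=[0,0,0,0]
After op 5 (push 1): stack=[0,1] mem=[0,0,0,0]
After op 6 (push 3): stack=[0,1,3] mem=[0,0,0,0]
After op 7 (pop): stack=[0,1] mem=[0,0,0,0]

[0, 1]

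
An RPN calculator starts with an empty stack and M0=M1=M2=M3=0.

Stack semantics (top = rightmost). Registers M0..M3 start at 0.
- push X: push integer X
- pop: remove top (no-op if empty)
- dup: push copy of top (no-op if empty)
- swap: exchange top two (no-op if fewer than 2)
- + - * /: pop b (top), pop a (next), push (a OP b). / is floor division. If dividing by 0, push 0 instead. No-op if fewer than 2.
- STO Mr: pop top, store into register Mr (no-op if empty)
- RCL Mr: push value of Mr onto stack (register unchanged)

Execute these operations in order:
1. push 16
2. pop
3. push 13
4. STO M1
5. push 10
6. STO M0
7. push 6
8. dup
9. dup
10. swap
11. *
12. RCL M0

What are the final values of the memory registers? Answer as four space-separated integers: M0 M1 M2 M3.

After op 1 (push 16): stack=[16] mem=[0,0,0,0]
After op 2 (pop): stack=[empty] mem=[0,0,0,0]
After op 3 (push 13): stack=[13] mem=[0,0,0,0]
After op 4 (STO M1): stack=[empty] mem=[0,13,0,0]
After op 5 (push 10): stack=[10] mem=[0,13,0,0]
After op 6 (STO M0): stack=[empty] mem=[10,13,0,0]
After op 7 (push 6): stack=[6] mem=[10,13,0,0]
After op 8 (dup): stack=[6,6] mem=[10,13,0,0]
After op 9 (dup): stack=[6,6,6] mem=[10,13,0,0]
After op 10 (swap): stack=[6,6,6] mem=[10,13,0,0]
After op 11 (*): stack=[6,36] mem=[10,13,0,0]
After op 12 (RCL M0): stack=[6,36,10] mem=[10,13,0,0]

Answer: 10 13 0 0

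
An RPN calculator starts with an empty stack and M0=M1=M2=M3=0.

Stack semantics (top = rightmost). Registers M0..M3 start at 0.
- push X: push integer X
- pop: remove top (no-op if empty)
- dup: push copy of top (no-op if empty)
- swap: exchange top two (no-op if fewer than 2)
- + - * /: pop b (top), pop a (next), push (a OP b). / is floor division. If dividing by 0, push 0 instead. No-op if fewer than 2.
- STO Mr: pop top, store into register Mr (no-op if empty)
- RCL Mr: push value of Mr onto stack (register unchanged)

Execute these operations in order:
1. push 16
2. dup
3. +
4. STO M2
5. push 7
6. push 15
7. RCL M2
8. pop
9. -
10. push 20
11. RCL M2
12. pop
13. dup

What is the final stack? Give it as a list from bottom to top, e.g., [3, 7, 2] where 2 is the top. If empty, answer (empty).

Answer: [-8, 20, 20]

Derivation:
After op 1 (push 16): stack=[16] mem=[0,0,0,0]
After op 2 (dup): stack=[16,16] mem=[0,0,0,0]
After op 3 (+): stack=[32] mem=[0,0,0,0]
After op 4 (STO M2): stack=[empty] mem=[0,0,32,0]
After op 5 (push 7): stack=[7] mem=[0,0,32,0]
After op 6 (push 15): stack=[7,15] mem=[0,0,32,0]
After op 7 (RCL M2): stack=[7,15,32] mem=[0,0,32,0]
After op 8 (pop): stack=[7,15] mem=[0,0,32,0]
After op 9 (-): stack=[-8] mem=[0,0,32,0]
After op 10 (push 20): stack=[-8,20] mem=[0,0,32,0]
After op 11 (RCL M2): stack=[-8,20,32] mem=[0,0,32,0]
After op 12 (pop): stack=[-8,20] mem=[0,0,32,0]
After op 13 (dup): stack=[-8,20,20] mem=[0,0,32,0]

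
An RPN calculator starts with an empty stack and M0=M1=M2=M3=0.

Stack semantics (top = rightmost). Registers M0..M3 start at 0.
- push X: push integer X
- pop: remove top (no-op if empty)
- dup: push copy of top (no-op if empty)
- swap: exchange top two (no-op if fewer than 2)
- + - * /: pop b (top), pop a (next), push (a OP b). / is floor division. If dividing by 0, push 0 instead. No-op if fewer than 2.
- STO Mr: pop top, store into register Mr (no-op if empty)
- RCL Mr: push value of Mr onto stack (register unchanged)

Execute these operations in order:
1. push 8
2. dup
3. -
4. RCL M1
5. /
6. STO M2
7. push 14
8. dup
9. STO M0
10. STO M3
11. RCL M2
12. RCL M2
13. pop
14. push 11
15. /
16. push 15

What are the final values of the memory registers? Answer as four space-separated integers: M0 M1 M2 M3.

After op 1 (push 8): stack=[8] mem=[0,0,0,0]
After op 2 (dup): stack=[8,8] mem=[0,0,0,0]
After op 3 (-): stack=[0] mem=[0,0,0,0]
After op 4 (RCL M1): stack=[0,0] mem=[0,0,0,0]
After op 5 (/): stack=[0] mem=[0,0,0,0]
After op 6 (STO M2): stack=[empty] mem=[0,0,0,0]
After op 7 (push 14): stack=[14] mem=[0,0,0,0]
After op 8 (dup): stack=[14,14] mem=[0,0,0,0]
After op 9 (STO M0): stack=[14] mem=[14,0,0,0]
After op 10 (STO M3): stack=[empty] mem=[14,0,0,14]
After op 11 (RCL M2): stack=[0] mem=[14,0,0,14]
After op 12 (RCL M2): stack=[0,0] mem=[14,0,0,14]
After op 13 (pop): stack=[0] mem=[14,0,0,14]
After op 14 (push 11): stack=[0,11] mem=[14,0,0,14]
After op 15 (/): stack=[0] mem=[14,0,0,14]
After op 16 (push 15): stack=[0,15] mem=[14,0,0,14]

Answer: 14 0 0 14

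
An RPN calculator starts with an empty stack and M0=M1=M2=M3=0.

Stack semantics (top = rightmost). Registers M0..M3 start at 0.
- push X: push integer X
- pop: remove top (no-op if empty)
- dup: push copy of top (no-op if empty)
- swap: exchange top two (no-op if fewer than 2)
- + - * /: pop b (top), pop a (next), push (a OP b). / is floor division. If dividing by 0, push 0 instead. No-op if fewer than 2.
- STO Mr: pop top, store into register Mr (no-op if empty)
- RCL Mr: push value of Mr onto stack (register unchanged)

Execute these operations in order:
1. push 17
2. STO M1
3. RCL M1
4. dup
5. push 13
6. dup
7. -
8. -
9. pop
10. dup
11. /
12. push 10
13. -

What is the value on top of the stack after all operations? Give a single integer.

Answer: -9

Derivation:
After op 1 (push 17): stack=[17] mem=[0,0,0,0]
After op 2 (STO M1): stack=[empty] mem=[0,17,0,0]
After op 3 (RCL M1): stack=[17] mem=[0,17,0,0]
After op 4 (dup): stack=[17,17] mem=[0,17,0,0]
After op 5 (push 13): stack=[17,17,13] mem=[0,17,0,0]
After op 6 (dup): stack=[17,17,13,13] mem=[0,17,0,0]
After op 7 (-): stack=[17,17,0] mem=[0,17,0,0]
After op 8 (-): stack=[17,17] mem=[0,17,0,0]
After op 9 (pop): stack=[17] mem=[0,17,0,0]
After op 10 (dup): stack=[17,17] mem=[0,17,0,0]
After op 11 (/): stack=[1] mem=[0,17,0,0]
After op 12 (push 10): stack=[1,10] mem=[0,17,0,0]
After op 13 (-): stack=[-9] mem=[0,17,0,0]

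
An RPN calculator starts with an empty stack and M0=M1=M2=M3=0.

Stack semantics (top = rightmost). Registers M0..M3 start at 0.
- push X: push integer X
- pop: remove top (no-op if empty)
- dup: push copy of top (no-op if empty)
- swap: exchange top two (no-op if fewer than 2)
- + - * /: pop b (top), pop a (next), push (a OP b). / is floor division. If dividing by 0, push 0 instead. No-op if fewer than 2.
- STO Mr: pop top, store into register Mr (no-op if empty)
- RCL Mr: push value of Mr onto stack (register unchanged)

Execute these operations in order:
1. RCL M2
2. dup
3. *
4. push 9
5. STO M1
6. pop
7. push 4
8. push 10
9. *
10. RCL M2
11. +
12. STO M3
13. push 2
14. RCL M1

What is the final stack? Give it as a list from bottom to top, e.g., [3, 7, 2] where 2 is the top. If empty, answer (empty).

Answer: [2, 9]

Derivation:
After op 1 (RCL M2): stack=[0] mem=[0,0,0,0]
After op 2 (dup): stack=[0,0] mem=[0,0,0,0]
After op 3 (*): stack=[0] mem=[0,0,0,0]
After op 4 (push 9): stack=[0,9] mem=[0,0,0,0]
After op 5 (STO M1): stack=[0] mem=[0,9,0,0]
After op 6 (pop): stack=[empty] mem=[0,9,0,0]
After op 7 (push 4): stack=[4] mem=[0,9,0,0]
After op 8 (push 10): stack=[4,10] mem=[0,9,0,0]
After op 9 (*): stack=[40] mem=[0,9,0,0]
After op 10 (RCL M2): stack=[40,0] mem=[0,9,0,0]
After op 11 (+): stack=[40] mem=[0,9,0,0]
After op 12 (STO M3): stack=[empty] mem=[0,9,0,40]
After op 13 (push 2): stack=[2] mem=[0,9,0,40]
After op 14 (RCL M1): stack=[2,9] mem=[0,9,0,40]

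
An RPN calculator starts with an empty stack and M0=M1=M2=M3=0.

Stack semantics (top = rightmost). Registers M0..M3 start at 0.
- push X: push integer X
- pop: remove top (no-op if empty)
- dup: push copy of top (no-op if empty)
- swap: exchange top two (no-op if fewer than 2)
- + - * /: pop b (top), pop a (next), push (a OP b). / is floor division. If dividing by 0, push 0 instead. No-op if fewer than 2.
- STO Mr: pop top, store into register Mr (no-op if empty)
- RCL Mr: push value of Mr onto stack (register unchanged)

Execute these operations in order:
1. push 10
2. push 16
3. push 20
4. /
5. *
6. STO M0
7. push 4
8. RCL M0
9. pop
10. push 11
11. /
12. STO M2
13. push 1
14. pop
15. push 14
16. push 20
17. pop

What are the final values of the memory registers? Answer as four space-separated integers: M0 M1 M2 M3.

Answer: 0 0 0 0

Derivation:
After op 1 (push 10): stack=[10] mem=[0,0,0,0]
After op 2 (push 16): stack=[10,16] mem=[0,0,0,0]
After op 3 (push 20): stack=[10,16,20] mem=[0,0,0,0]
After op 4 (/): stack=[10,0] mem=[0,0,0,0]
After op 5 (*): stack=[0] mem=[0,0,0,0]
After op 6 (STO M0): stack=[empty] mem=[0,0,0,0]
After op 7 (push 4): stack=[4] mem=[0,0,0,0]
After op 8 (RCL M0): stack=[4,0] mem=[0,0,0,0]
After op 9 (pop): stack=[4] mem=[0,0,0,0]
After op 10 (push 11): stack=[4,11] mem=[0,0,0,0]
After op 11 (/): stack=[0] mem=[0,0,0,0]
After op 12 (STO M2): stack=[empty] mem=[0,0,0,0]
After op 13 (push 1): stack=[1] mem=[0,0,0,0]
After op 14 (pop): stack=[empty] mem=[0,0,0,0]
After op 15 (push 14): stack=[14] mem=[0,0,0,0]
After op 16 (push 20): stack=[14,20] mem=[0,0,0,0]
After op 17 (pop): stack=[14] mem=[0,0,0,0]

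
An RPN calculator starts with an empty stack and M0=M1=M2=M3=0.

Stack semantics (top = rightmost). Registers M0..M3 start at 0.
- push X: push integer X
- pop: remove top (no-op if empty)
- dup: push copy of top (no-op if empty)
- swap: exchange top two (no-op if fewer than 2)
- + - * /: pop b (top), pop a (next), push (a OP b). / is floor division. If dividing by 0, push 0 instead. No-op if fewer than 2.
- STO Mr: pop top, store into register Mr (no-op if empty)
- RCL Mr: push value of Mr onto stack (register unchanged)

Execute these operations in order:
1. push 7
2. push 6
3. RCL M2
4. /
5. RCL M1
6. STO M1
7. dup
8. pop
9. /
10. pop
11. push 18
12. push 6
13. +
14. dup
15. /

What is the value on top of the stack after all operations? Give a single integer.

Answer: 1

Derivation:
After op 1 (push 7): stack=[7] mem=[0,0,0,0]
After op 2 (push 6): stack=[7,6] mem=[0,0,0,0]
After op 3 (RCL M2): stack=[7,6,0] mem=[0,0,0,0]
After op 4 (/): stack=[7,0] mem=[0,0,0,0]
After op 5 (RCL M1): stack=[7,0,0] mem=[0,0,0,0]
After op 6 (STO M1): stack=[7,0] mem=[0,0,0,0]
After op 7 (dup): stack=[7,0,0] mem=[0,0,0,0]
After op 8 (pop): stack=[7,0] mem=[0,0,0,0]
After op 9 (/): stack=[0] mem=[0,0,0,0]
After op 10 (pop): stack=[empty] mem=[0,0,0,0]
After op 11 (push 18): stack=[18] mem=[0,0,0,0]
After op 12 (push 6): stack=[18,6] mem=[0,0,0,0]
After op 13 (+): stack=[24] mem=[0,0,0,0]
After op 14 (dup): stack=[24,24] mem=[0,0,0,0]
After op 15 (/): stack=[1] mem=[0,0,0,0]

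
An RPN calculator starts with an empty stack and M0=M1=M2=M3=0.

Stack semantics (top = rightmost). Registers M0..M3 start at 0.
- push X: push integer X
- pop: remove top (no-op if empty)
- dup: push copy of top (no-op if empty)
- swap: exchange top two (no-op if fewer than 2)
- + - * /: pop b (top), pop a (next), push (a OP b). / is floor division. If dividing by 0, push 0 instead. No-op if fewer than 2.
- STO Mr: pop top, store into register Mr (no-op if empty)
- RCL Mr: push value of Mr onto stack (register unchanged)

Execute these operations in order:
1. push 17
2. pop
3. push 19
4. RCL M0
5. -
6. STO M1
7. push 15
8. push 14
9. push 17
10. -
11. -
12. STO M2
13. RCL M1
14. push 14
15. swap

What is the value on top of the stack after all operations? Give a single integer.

After op 1 (push 17): stack=[17] mem=[0,0,0,0]
After op 2 (pop): stack=[empty] mem=[0,0,0,0]
After op 3 (push 19): stack=[19] mem=[0,0,0,0]
After op 4 (RCL M0): stack=[19,0] mem=[0,0,0,0]
After op 5 (-): stack=[19] mem=[0,0,0,0]
After op 6 (STO M1): stack=[empty] mem=[0,19,0,0]
After op 7 (push 15): stack=[15] mem=[0,19,0,0]
After op 8 (push 14): stack=[15,14] mem=[0,19,0,0]
After op 9 (push 17): stack=[15,14,17] mem=[0,19,0,0]
After op 10 (-): stack=[15,-3] mem=[0,19,0,0]
After op 11 (-): stack=[18] mem=[0,19,0,0]
After op 12 (STO M2): stack=[empty] mem=[0,19,18,0]
After op 13 (RCL M1): stack=[19] mem=[0,19,18,0]
After op 14 (push 14): stack=[19,14] mem=[0,19,18,0]
After op 15 (swap): stack=[14,19] mem=[0,19,18,0]

Answer: 19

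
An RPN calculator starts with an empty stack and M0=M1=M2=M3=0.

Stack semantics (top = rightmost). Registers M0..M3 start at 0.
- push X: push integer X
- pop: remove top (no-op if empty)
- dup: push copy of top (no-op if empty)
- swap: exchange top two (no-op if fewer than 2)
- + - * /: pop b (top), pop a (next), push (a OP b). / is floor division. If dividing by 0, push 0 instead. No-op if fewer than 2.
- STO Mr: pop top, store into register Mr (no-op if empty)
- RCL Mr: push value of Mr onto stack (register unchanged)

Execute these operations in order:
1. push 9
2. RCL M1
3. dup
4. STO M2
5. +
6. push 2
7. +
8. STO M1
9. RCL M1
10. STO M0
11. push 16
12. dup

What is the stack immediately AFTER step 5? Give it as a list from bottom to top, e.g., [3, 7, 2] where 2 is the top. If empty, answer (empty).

After op 1 (push 9): stack=[9] mem=[0,0,0,0]
After op 2 (RCL M1): stack=[9,0] mem=[0,0,0,0]
After op 3 (dup): stack=[9,0,0] mem=[0,0,0,0]
After op 4 (STO M2): stack=[9,0] mem=[0,0,0,0]
After op 5 (+): stack=[9] mem=[0,0,0,0]

[9]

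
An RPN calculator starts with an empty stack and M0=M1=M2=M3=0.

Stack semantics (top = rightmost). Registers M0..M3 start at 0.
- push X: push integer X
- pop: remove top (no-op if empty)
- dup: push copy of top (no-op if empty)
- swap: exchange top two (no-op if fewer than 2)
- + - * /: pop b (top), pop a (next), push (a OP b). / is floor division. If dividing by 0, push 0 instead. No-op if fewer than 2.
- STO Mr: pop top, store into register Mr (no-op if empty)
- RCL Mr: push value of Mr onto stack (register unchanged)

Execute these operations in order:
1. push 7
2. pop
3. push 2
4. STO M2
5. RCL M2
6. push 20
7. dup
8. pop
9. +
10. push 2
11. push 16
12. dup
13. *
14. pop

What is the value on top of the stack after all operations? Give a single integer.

Answer: 2

Derivation:
After op 1 (push 7): stack=[7] mem=[0,0,0,0]
After op 2 (pop): stack=[empty] mem=[0,0,0,0]
After op 3 (push 2): stack=[2] mem=[0,0,0,0]
After op 4 (STO M2): stack=[empty] mem=[0,0,2,0]
After op 5 (RCL M2): stack=[2] mem=[0,0,2,0]
After op 6 (push 20): stack=[2,20] mem=[0,0,2,0]
After op 7 (dup): stack=[2,20,20] mem=[0,0,2,0]
After op 8 (pop): stack=[2,20] mem=[0,0,2,0]
After op 9 (+): stack=[22] mem=[0,0,2,0]
After op 10 (push 2): stack=[22,2] mem=[0,0,2,0]
After op 11 (push 16): stack=[22,2,16] mem=[0,0,2,0]
After op 12 (dup): stack=[22,2,16,16] mem=[0,0,2,0]
After op 13 (*): stack=[22,2,256] mem=[0,0,2,0]
After op 14 (pop): stack=[22,2] mem=[0,0,2,0]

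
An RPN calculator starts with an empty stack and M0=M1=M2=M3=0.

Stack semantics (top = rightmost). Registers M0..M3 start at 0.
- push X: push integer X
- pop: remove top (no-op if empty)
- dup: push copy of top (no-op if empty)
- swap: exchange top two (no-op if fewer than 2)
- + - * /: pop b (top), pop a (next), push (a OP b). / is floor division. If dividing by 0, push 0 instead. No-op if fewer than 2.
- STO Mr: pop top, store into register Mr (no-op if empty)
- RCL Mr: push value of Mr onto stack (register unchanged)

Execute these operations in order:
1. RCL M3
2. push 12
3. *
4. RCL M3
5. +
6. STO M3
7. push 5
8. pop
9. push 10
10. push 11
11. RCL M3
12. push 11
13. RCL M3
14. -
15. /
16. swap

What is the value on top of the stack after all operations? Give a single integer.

Answer: 11

Derivation:
After op 1 (RCL M3): stack=[0] mem=[0,0,0,0]
After op 2 (push 12): stack=[0,12] mem=[0,0,0,0]
After op 3 (*): stack=[0] mem=[0,0,0,0]
After op 4 (RCL M3): stack=[0,0] mem=[0,0,0,0]
After op 5 (+): stack=[0] mem=[0,0,0,0]
After op 6 (STO M3): stack=[empty] mem=[0,0,0,0]
After op 7 (push 5): stack=[5] mem=[0,0,0,0]
After op 8 (pop): stack=[empty] mem=[0,0,0,0]
After op 9 (push 10): stack=[10] mem=[0,0,0,0]
After op 10 (push 11): stack=[10,11] mem=[0,0,0,0]
After op 11 (RCL M3): stack=[10,11,0] mem=[0,0,0,0]
After op 12 (push 11): stack=[10,11,0,11] mem=[0,0,0,0]
After op 13 (RCL M3): stack=[10,11,0,11,0] mem=[0,0,0,0]
After op 14 (-): stack=[10,11,0,11] mem=[0,0,0,0]
After op 15 (/): stack=[10,11,0] mem=[0,0,0,0]
After op 16 (swap): stack=[10,0,11] mem=[0,0,0,0]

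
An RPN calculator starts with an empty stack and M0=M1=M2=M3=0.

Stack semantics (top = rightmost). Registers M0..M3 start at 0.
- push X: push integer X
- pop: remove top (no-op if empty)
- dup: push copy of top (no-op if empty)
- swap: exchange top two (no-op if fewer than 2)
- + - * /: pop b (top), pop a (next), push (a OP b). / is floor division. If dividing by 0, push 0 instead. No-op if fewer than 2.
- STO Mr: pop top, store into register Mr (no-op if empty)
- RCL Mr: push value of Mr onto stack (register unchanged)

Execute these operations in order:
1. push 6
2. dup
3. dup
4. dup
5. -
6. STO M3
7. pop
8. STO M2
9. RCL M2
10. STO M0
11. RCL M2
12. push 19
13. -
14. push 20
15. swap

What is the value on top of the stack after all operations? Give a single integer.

After op 1 (push 6): stack=[6] mem=[0,0,0,0]
After op 2 (dup): stack=[6,6] mem=[0,0,0,0]
After op 3 (dup): stack=[6,6,6] mem=[0,0,0,0]
After op 4 (dup): stack=[6,6,6,6] mem=[0,0,0,0]
After op 5 (-): stack=[6,6,0] mem=[0,0,0,0]
After op 6 (STO M3): stack=[6,6] mem=[0,0,0,0]
After op 7 (pop): stack=[6] mem=[0,0,0,0]
After op 8 (STO M2): stack=[empty] mem=[0,0,6,0]
After op 9 (RCL M2): stack=[6] mem=[0,0,6,0]
After op 10 (STO M0): stack=[empty] mem=[6,0,6,0]
After op 11 (RCL M2): stack=[6] mem=[6,0,6,0]
After op 12 (push 19): stack=[6,19] mem=[6,0,6,0]
After op 13 (-): stack=[-13] mem=[6,0,6,0]
After op 14 (push 20): stack=[-13,20] mem=[6,0,6,0]
After op 15 (swap): stack=[20,-13] mem=[6,0,6,0]

Answer: -13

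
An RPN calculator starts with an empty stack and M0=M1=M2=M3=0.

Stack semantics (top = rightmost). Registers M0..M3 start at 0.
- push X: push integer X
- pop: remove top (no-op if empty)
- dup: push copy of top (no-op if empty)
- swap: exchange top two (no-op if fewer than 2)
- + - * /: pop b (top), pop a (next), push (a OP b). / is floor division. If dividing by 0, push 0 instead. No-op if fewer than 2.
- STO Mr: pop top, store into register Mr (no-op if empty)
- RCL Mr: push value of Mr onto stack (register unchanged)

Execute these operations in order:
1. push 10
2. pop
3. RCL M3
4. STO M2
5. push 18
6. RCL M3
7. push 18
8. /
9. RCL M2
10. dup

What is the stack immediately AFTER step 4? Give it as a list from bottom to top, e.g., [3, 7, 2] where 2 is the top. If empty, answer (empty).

After op 1 (push 10): stack=[10] mem=[0,0,0,0]
After op 2 (pop): stack=[empty] mem=[0,0,0,0]
After op 3 (RCL M3): stack=[0] mem=[0,0,0,0]
After op 4 (STO M2): stack=[empty] mem=[0,0,0,0]

(empty)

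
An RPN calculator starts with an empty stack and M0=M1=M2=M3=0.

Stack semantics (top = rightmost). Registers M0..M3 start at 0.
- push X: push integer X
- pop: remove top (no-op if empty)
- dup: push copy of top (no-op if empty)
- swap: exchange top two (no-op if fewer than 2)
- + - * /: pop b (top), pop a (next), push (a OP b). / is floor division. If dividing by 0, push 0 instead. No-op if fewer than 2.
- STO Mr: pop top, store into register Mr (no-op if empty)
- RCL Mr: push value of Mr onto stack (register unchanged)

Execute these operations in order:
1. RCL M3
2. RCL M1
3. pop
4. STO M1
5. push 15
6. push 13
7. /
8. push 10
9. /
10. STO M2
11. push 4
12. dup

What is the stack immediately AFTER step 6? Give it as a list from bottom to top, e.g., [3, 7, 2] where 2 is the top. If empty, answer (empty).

After op 1 (RCL M3): stack=[0] mem=[0,0,0,0]
After op 2 (RCL M1): stack=[0,0] mem=[0,0,0,0]
After op 3 (pop): stack=[0] mem=[0,0,0,0]
After op 4 (STO M1): stack=[empty] mem=[0,0,0,0]
After op 5 (push 15): stack=[15] mem=[0,0,0,0]
After op 6 (push 13): stack=[15,13] mem=[0,0,0,0]

[15, 13]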